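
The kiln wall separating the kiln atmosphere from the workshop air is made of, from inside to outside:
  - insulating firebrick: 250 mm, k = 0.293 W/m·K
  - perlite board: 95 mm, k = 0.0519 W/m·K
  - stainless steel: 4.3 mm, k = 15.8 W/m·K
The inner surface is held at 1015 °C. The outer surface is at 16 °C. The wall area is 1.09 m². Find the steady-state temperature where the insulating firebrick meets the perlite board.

T ≈ 697 °C

Model the wall as resistances in series:
R_insulating firebrick = L/(kA) = 0.25/(0.293×1.09) = 0.7828 K/W
R_perlite board = L/(kA) = 0.095/(0.0519×1.09) = 1.679 K/W
R_stainless steel = L/(kA) = 0.0043/(15.8×1.09) = 2.497×10^-4 K/W
R_total = 2.462 K/W;  Q = ΔT/R_total = 999/2.462 = 405.7 W
T_interface = T_inner − Q·ΣR(inner→interface) = 1015 − 406×0.7828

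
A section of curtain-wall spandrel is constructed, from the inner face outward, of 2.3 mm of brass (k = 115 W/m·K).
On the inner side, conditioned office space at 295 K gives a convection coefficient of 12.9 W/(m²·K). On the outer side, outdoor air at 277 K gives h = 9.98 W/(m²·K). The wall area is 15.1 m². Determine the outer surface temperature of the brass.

Using the resistance-network approach (series):
R_inner film = 1/(h_i·A) = 1/(12.9×15.1) = 0.005134 K/W
R_brass = L/(kA) = 0.0023/(115×15.1) = 1.325×10^-6 K/W
R_outer film = 1/(h_o·A) = 1/(9.98×15.1) = 0.006636 K/W
R_total = 0.01177 K/W;  Q = ΔT/R_total = 18/0.01177 = 1529 W
T_interface = T_inner − Q·ΣR(inner→interface) = 295 − 1530×0.005135

T ≈ 287 K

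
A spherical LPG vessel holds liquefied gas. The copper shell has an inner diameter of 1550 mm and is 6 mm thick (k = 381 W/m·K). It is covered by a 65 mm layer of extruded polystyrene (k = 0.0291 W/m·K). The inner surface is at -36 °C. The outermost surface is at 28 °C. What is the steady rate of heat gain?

For a spherical shell R = (1/r₁ − 1/r₂)/(4πk); film R = 1/(h·4πr²). In series:
R_copper shell = (1/0.775 − 1/0.781)/(4π×381) = 2.07×10^-6 K/W
R_extruded polystyrene = (1/0.781 − 1/0.846)/(4π×0.0291) = 0.269 K/W
R_total = 0.269 K/W
Q = ΔT/R_total = 64/0.269

Q ≈ 238 W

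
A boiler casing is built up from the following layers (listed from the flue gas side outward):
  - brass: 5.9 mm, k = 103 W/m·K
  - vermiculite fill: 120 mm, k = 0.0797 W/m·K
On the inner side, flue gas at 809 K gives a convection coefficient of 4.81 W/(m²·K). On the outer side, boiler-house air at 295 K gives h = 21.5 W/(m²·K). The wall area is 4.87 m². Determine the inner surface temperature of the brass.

T ≈ 748 K

Model the wall as resistances in series:
R_inner film = 1/(h_i·A) = 1/(4.81×4.87) = 0.04269 K/W
R_brass = L/(kA) = 0.0059/(103×4.87) = 1.176×10^-5 K/W
R_vermiculite fill = L/(kA) = 0.12/(0.0797×4.87) = 0.3092 K/W
R_outer film = 1/(h_o·A) = 1/(21.5×4.87) = 0.009551 K/W
R_total = 0.3614 K/W;  Q = ΔT/R_total = 514/0.3614 = 1422 W
T_interface = T_inner − Q·ΣR(inner→interface) = 809 − 1420×0.04269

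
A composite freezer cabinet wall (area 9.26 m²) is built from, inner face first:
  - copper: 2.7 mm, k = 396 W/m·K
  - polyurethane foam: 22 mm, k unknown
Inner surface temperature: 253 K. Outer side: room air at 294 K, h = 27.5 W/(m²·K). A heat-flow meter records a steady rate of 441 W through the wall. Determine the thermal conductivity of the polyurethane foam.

Thermal resistances in series:
R_copper = L/(kA) = 0.0027/(396×9.26) = 7.363×10^-7 K/W
R_outer film = 1/(h_o·A) = 1/(27.5×9.26) = 0.003927 K/W
Sum of known resistances R_other = 0.003928 K/W
Total R = ΔT/Q = 41/441 = 0.09297 K/W
R_polyurethane foam = R_total − R_other = 0.08904 K/W
k = L/(R·A) = 0.022/(0.08904×9.26)

k ≈ 0.0267 W/(m·K)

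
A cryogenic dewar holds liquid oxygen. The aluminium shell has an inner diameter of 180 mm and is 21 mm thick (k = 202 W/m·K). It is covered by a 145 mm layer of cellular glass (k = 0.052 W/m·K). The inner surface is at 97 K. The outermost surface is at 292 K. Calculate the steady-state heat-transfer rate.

Q ≈ 25 W

For a spherical shell R = (1/r₁ − 1/r₂)/(4πk); film R = 1/(h·4πr²). In series:
R_aluminium shell = (1/0.09 − 1/0.111)/(4π×202) = 8.281×10^-4 K/W
R_cellular glass = (1/0.111 − 1/0.256)/(4π×0.052) = 7.809 K/W
R_total = 7.81 K/W
Q = ΔT/R_total = 195/7.81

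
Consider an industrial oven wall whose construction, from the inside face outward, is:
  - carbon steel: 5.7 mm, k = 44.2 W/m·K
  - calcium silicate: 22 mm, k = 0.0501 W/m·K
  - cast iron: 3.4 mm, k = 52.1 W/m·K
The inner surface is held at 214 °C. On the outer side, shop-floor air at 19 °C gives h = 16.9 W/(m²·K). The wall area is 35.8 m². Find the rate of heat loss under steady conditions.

Q ≈ 14000 W

Model the wall as resistances in series:
R_carbon steel = L/(kA) = 0.0057/(44.2×35.8) = 3.602×10^-6 K/W
R_calcium silicate = L/(kA) = 0.022/(0.0501×35.8) = 0.01227 K/W
R_cast iron = L/(kA) = 0.0034/(52.1×35.8) = 1.823×10^-6 K/W
R_outer film = 1/(h_o·A) = 1/(16.9×35.8) = 0.001653 K/W
R_total = 0.01392 K/W
Q = ΔT / R_total = 195 / 0.01392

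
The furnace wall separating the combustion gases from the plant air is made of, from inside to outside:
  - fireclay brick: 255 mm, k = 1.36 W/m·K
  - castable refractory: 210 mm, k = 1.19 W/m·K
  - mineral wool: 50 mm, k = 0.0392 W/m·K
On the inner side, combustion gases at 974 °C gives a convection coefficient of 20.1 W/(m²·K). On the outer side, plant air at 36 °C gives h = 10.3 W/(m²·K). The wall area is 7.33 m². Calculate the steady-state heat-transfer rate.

Treating each layer as a thermal resistance in series:
R_inner film = 1/(h_i·A) = 1/(20.1×7.33) = 0.006787 K/W
R_fireclay brick = L/(kA) = 0.255/(1.36×7.33) = 0.02558 K/W
R_castable refractory = L/(kA) = 0.21/(1.19×7.33) = 0.02408 K/W
R_mineral wool = L/(kA) = 0.05/(0.0392×7.33) = 0.174 K/W
R_outer film = 1/(h_o·A) = 1/(10.3×7.33) = 0.01325 K/W
R_total = 0.2437 K/W
Q = ΔT / R_total = 938 / 0.2437

Q ≈ 3850 W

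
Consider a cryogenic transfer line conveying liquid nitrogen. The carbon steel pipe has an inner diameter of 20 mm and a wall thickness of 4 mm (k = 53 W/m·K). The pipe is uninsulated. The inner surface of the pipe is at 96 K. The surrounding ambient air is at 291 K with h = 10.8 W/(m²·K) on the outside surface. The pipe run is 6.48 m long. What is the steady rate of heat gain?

Q ≈ 1200 W

Per-layer cylindrical resistances, series-summed:
R_carbon steel pipe wall = ln(14/10)/(2π×53×6.48) = 1.559×10^-4 K/W
R_outer film = 1/(h_o·2πr_oL) = 1/(10.8×2π×0.014×6.48) = 0.1624 K/W
R_total = 0.1626 K/W
Q = ΔT/R_total = 195/0.1626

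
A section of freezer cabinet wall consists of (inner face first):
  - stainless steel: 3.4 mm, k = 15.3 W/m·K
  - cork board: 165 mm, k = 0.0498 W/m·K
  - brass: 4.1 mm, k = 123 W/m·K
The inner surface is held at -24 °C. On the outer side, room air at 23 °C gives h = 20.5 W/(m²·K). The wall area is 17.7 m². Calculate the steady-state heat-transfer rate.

Model the wall as resistances in series:
R_stainless steel = L/(kA) = 0.0034/(15.3×17.7) = 1.255×10^-5 K/W
R_cork board = L/(kA) = 0.165/(0.0498×17.7) = 0.1872 K/W
R_brass = L/(kA) = 0.0041/(123×17.7) = 1.883×10^-6 K/W
R_outer film = 1/(h_o·A) = 1/(20.5×17.7) = 0.002756 K/W
R_total = 0.19 K/W
Q = ΔT / R_total = 47 / 0.19

Q ≈ 247 W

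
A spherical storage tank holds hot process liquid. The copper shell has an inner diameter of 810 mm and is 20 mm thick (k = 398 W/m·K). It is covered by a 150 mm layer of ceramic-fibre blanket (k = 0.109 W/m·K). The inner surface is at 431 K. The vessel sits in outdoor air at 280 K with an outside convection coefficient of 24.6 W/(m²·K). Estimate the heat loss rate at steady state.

Q ≈ 330 W

For a spherical shell R = (1/r₁ − 1/r₂)/(4πk); film R = 1/(h·4πr²). In series:
R_copper shell = (1/0.405 − 1/0.425)/(4π×398) = 2.323×10^-5 K/W
R_ceramic-fibre blanket = (1/0.425 − 1/0.575)/(4π×0.109) = 0.4481 K/W
R_outer film = 1/(h·4πr_o²) = 1/(24.6×4π×0.575²) = 0.009784 K/W
R_total = 0.4579 K/W
Q = ΔT/R_total = 151/0.4579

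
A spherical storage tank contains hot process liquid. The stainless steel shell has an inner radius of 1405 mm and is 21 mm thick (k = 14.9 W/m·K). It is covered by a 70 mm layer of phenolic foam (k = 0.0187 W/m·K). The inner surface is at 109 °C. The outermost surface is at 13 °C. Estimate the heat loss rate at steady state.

Q ≈ 687 W

Each spherical layer contributes R = (1/r_i − 1/r_o)/(4πk):
R_stainless steel shell = (1/1.405 − 1/1.426)/(4π×14.9) = 5.598×10^-5 K/W
R_phenolic foam = (1/1.426 − 1/1.496)/(4π×0.0187) = 0.1396 K/W
R_total = 0.1397 K/W
Q = ΔT/R_total = 96/0.1397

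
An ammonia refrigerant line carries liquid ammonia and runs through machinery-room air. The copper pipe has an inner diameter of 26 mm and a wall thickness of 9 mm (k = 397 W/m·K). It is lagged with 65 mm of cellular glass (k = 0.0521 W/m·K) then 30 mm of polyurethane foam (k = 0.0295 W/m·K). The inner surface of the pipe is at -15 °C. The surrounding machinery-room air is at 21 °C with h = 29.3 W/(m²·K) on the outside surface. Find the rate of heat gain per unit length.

q′ ≈ 6.16 W/m

Cylindrical conduction, so R = ln(r₂/r₁)/(2πkL) per layer, in series:
R_copper pipe wall = ln(22/13)/(2π×397×1) = 2.109×10^-4 K/W
R_cellular glass = ln(87/22)/(2π×0.0521×1) = 4.2 K/W
R_polyurethane foam = ln(117/87)/(2π×0.0295×1) = 1.598 K/W
R_outer film = 1/(h_o·2πr_oL) = 1/(29.3×2π×0.117×1) = 0.04643 K/W
R_total = 5.845 K/W
Q = ΔT/R_total = 36/5.845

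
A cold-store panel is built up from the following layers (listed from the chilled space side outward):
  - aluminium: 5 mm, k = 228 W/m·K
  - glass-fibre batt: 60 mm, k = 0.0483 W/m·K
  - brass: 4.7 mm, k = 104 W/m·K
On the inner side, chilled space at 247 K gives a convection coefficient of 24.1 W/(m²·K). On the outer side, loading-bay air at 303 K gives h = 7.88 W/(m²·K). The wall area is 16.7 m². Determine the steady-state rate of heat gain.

Model the wall as resistances in series:
R_inner film = 1/(h_i·A) = 1/(24.1×16.7) = 0.002485 K/W
R_aluminium = L/(kA) = 0.005/(228×16.7) = 1.313×10^-6 K/W
R_glass-fibre batt = L/(kA) = 0.06/(0.0483×16.7) = 0.07439 K/W
R_brass = L/(kA) = 0.0047/(104×16.7) = 2.706×10^-6 K/W
R_outer film = 1/(h_o·A) = 1/(7.88×16.7) = 0.007599 K/W
R_total = 0.08447 K/W
Q = ΔT / R_total = 56 / 0.08447

Q ≈ 663 W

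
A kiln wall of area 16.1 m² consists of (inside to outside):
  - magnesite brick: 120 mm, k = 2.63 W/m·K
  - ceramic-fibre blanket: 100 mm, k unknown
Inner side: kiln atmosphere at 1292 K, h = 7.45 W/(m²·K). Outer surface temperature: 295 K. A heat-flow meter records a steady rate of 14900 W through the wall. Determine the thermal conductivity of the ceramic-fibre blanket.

k ≈ 0.111 W/(m·K)

Thermal resistances in series:
R_inner film = 1/(h_i·A) = 1/(7.45×16.1) = 0.008337 K/W
R_magnesite brick = L/(kA) = 0.12/(2.63×16.1) = 0.002834 K/W
Sum of known resistances R_other = 0.01117 K/W
Total R = ΔT/Q = 997/14900 = 0.06691 K/W
R_ceramic-fibre blanket = R_total − R_other = 0.05574 K/W
k = L/(R·A) = 0.1/(0.05574×16.1)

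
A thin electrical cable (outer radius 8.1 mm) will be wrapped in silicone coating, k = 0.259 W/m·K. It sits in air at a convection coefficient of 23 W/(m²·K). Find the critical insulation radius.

r_cr ≈ 11.3 mm

For a cylinder r_cr = k/h = 0.259/23
r_cr = 11.3 mm; since the bare radius (8.1 mm) is below r_cr, adding a thin layer of insulation will *increase* heat loss.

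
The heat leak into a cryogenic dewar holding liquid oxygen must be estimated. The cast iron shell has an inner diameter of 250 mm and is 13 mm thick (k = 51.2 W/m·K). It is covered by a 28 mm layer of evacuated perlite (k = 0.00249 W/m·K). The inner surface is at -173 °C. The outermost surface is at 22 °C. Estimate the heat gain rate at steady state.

Radial (spherical) resistances in series:
R_cast iron shell = (1/0.125 − 1/0.138)/(4π×51.2) = 0.001171 K/W
R_evacuated perlite = (1/0.138 − 1/0.166)/(4π×0.00249) = 39.06 K/W
R_total = 39.06 K/W
Q = ΔT/R_total = 195/39.06

Q ≈ 4.99 W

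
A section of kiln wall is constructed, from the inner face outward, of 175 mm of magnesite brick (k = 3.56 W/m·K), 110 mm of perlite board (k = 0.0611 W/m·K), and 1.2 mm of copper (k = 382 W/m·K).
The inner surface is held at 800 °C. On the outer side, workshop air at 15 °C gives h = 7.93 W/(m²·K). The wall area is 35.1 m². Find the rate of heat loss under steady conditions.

Treating each layer as a thermal resistance in series:
R_magnesite brick = L/(kA) = 0.175/(3.56×35.1) = 0.0014 K/W
R_perlite board = L/(kA) = 0.11/(0.0611×35.1) = 0.05129 K/W
R_copper = L/(kA) = 0.0012/(382×35.1) = 8.95×10^-8 K/W
R_outer film = 1/(h_o·A) = 1/(7.93×35.1) = 0.003593 K/W
R_total = 0.05628 K/W
Q = ΔT / R_total = 785 / 0.05628

Q ≈ 13900 W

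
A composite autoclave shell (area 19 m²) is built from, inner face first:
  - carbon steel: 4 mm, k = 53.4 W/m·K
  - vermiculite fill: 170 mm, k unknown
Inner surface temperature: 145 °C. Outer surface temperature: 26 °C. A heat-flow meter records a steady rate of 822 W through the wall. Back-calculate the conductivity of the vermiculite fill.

Thermal resistances in series:
R_carbon steel = L/(kA) = 0.004/(53.4×19) = 3.942×10^-6 K/W
Sum of known resistances R_other = 3.942×10^-6 K/W
Total R = ΔT/Q = 119/822 = 0.1448 K/W
R_vermiculite fill = R_total − R_other = 0.1448 K/W
k = L/(R·A) = 0.17/(0.1448×19)

k ≈ 0.0618 W/(m·K)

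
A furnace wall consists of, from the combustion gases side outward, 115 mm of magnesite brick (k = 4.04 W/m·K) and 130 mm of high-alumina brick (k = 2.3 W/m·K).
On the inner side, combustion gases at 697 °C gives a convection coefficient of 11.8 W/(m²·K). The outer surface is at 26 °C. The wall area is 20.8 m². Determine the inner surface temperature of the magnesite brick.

Series thermal resistances:
R_inner film = 1/(h_i·A) = 1/(11.8×20.8) = 0.004074 K/W
R_magnesite brick = L/(kA) = 0.115/(4.04×20.8) = 0.001369 K/W
R_high-alumina brick = L/(kA) = 0.13/(2.3×20.8) = 0.002717 K/W
R_total = 0.00816 K/W;  Q = ΔT/R_total = 671/0.00816 = 82230 W
T_interface = T_inner − Q·ΣR(inner→interface) = 697 − 82200×0.004074

T ≈ 362 °C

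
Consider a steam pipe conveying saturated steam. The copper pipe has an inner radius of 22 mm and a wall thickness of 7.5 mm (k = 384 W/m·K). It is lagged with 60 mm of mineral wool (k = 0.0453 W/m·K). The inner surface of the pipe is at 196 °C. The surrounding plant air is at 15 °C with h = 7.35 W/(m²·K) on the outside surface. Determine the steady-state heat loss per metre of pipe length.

q′ ≈ 43.7 W/m

Per-layer cylindrical resistances, series-summed:
R_copper pipe wall = ln(29.5/22)/(2π×384×1) = 1.216×10^-4 K/W
R_mineral wool = ln(89.5/29.5)/(2π×0.0453×1) = 3.899 K/W
R_outer film = 1/(h_o·2πr_oL) = 1/(7.35×2π×0.0895×1) = 0.2419 K/W
R_total = 4.141 K/W
Q = ΔT/R_total = 181/4.141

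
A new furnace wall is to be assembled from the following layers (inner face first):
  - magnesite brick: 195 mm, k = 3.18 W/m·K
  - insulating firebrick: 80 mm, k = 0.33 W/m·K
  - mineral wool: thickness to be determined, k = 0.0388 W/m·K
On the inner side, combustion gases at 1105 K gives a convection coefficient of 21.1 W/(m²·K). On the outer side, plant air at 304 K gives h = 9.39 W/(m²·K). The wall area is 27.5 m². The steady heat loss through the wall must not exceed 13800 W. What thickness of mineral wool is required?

Series thermal resistances:
R_inner film = 1/(h_i·A) = 1/(21.1×27.5) = 0.001723 K/W
R_magnesite brick = L/(kA) = 0.195/(3.18×27.5) = 0.00223 K/W
R_insulating firebrick = L/(kA) = 0.08/(0.33×27.5) = 0.008815 K/W
R_outer film = 1/(h_o·A) = 1/(9.39×27.5) = 0.003873 K/W
Sum of the known resistances R_other = 0.01664 K/W
Required total resistance R_tot = ΔT/Q_allow = 801/13800 = 0.05804 K/W
R_mineral wool = R_tot − R_other = 0.0414 K/W
L = R·k·A = 0.0414×0.0388×27.5

L ≈ 44.2 mm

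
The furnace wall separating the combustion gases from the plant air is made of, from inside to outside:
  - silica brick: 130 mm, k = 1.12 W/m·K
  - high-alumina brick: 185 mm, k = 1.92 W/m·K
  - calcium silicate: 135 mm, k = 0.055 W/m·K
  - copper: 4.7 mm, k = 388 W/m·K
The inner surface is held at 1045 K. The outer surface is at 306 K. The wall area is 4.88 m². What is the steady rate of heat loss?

Model the wall as resistances in series:
R_silica brick = L/(kA) = 0.13/(1.12×4.88) = 0.02379 K/W
R_high-alumina brick = L/(kA) = 0.185/(1.92×4.88) = 0.01974 K/W
R_calcium silicate = L/(kA) = 0.135/(0.055×4.88) = 0.503 K/W
R_copper = L/(kA) = 0.0047/(388×4.88) = 2.482×10^-6 K/W
R_total = 0.5465 K/W
Q = ΔT / R_total = 739 / 0.5465

Q ≈ 1350 W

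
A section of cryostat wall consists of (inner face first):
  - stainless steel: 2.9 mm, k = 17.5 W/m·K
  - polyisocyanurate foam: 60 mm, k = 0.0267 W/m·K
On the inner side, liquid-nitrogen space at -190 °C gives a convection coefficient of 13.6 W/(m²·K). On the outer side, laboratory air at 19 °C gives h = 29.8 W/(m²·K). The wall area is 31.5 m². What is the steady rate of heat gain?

Q ≈ 2800 W

Model the wall as resistances in series:
R_inner film = 1/(h_i·A) = 1/(13.6×31.5) = 0.002334 K/W
R_stainless steel = L/(kA) = 0.0029/(17.5×31.5) = 5.261×10^-6 K/W
R_polyisocyanurate foam = L/(kA) = 0.06/(0.0267×31.5) = 0.07134 K/W
R_outer film = 1/(h_o·A) = 1/(29.8×31.5) = 0.001065 K/W
R_total = 0.07474 K/W
Q = ΔT / R_total = 209 / 0.07474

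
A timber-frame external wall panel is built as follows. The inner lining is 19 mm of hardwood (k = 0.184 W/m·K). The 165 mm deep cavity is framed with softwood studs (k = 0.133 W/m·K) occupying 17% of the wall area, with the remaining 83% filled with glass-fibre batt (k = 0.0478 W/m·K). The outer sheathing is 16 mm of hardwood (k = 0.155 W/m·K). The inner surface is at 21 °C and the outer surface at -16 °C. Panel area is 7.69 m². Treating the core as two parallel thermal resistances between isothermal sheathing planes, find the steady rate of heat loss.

Q ≈ 99.6 W

Sheathing layers in series; stud and cavity paths in parallel between them.
R_inner = 0.019/(0.184×7.69) = 0.01343 K/W
R_stud  = 0.165/(0.133×0.17×7.69) = 0.949 K/W
R_cav   = 0.165/(0.0478×0.83×7.69) = 0.5408 K/W
1/R_core = 1/R_stud + 1/R_cav → R_core = 0.3445 K/W
R_outer = 0.016/(0.155×7.69) = 0.01342 K/W
R_total = 0.3713 K/W
Q = ΔT/R_total = 37/0.3713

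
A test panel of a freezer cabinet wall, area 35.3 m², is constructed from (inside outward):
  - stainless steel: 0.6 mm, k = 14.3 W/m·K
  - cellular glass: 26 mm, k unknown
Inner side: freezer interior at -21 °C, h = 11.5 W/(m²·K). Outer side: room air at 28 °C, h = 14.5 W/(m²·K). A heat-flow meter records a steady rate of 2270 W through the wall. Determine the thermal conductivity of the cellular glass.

Treating each layer as a thermal resistance in series:
R_inner film = 1/(h_i·A) = 1/(11.5×35.3) = 0.002463 K/W
R_stainless steel = L/(kA) = 0.0006/(14.3×35.3) = 1.189×10^-6 K/W
R_outer film = 1/(h_o·A) = 1/(14.5×35.3) = 0.001954 K/W
Sum of known resistances R_other = 0.004418 K/W
Total R = ΔT/Q = 49/2270 = 0.02159 K/W
R_cellular glass = R_total − R_other = 0.01717 K/W
k = L/(R·A) = 0.026/(0.01717×35.3)

k ≈ 0.0429 W/(m·K)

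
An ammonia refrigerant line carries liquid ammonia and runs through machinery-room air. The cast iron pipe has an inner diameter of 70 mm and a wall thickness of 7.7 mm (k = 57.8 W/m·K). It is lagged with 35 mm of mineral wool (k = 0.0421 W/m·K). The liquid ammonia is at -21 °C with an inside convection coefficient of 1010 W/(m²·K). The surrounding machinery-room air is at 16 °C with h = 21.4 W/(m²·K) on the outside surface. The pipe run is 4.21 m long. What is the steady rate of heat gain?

Q ≈ 65.9 W

For a radial system each layer contributes R = ln(r_out/r_in)/(2πkL); films add R = 1/(hA).
R_inner film = 1/(h_i·2πr₁L) = 1/(1010×2π×0.035×4.21) = 0.001069 K/W
R_cast iron pipe wall = ln(42.7/35)/(2π×57.8×4.21) = 1.301×10^-4 K/W
R_mineral wool = ln(77.7/42.7)/(2π×0.0421×4.21) = 0.5376 K/W
R_outer film = 1/(h_o·2πr_oL) = 1/(21.4×2π×0.0777×4.21) = 0.02274 K/W
R_total = 0.5615 K/W
Q = ΔT/R_total = 37/0.5615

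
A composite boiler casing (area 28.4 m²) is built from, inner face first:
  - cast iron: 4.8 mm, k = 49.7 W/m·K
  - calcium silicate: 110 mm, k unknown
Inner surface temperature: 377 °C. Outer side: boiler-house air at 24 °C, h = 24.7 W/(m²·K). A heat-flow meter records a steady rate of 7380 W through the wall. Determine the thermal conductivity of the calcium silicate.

Thermal resistances in series:
R_cast iron = L/(kA) = 0.0048/(49.7×28.4) = 3.401×10^-6 K/W
R_outer film = 1/(h_o·A) = 1/(24.7×28.4) = 0.001426 K/W
Sum of known resistances R_other = 0.001429 K/W
Total R = ΔT/Q = 353/7380 = 0.04783 K/W
R_calcium silicate = R_total − R_other = 0.0464 K/W
k = L/(R·A) = 0.11/(0.0464×28.4)

k ≈ 0.0835 W/(m·K)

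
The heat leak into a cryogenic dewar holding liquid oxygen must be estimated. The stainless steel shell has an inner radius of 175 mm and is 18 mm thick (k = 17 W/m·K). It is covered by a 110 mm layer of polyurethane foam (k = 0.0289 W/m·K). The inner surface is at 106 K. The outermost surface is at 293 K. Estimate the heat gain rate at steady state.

Spherical conduction: R = (1/r_in − 1/r_out)/(4πk) per layer; series-sum.
R_stainless steel shell = (1/0.175 − 1/0.193)/(4π×17) = 0.002495 K/W
R_polyurethane foam = (1/0.193 − 1/0.303)/(4π×0.0289) = 5.179 K/W
R_total = 5.182 K/W
Q = ΔT/R_total = 187/5.182

Q ≈ 36.1 W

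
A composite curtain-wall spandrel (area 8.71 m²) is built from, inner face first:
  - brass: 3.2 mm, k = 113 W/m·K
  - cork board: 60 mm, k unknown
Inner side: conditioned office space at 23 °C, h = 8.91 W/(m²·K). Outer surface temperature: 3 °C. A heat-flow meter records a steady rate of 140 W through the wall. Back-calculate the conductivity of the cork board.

Series thermal resistances:
R_inner film = 1/(h_i·A) = 1/(8.91×8.71) = 0.01289 K/W
R_brass = L/(kA) = 0.0032/(113×8.71) = 3.251×10^-6 K/W
Sum of known resistances R_other = 0.01289 K/W
Total R = ΔT/Q = 20/140 = 0.1429 K/W
R_cork board = R_total − R_other = 0.13 K/W
k = L/(R·A) = 0.06/(0.13×8.71)

k ≈ 0.053 W/(m·K)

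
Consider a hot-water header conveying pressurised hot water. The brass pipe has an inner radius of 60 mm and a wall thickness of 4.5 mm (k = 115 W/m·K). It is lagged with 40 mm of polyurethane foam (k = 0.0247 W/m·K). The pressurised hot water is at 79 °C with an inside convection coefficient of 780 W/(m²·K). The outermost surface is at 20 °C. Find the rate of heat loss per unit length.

q′ ≈ 19 W/m

Radial resistances (cylindrical: R_cond = ln(r_o/r_i)/(2πkL), R_conv = 1/(h·2πrL)):
R_inner film = 1/(h_i·2πr₁L) = 1/(780×2π×0.06×1) = 0.003401 K/W
R_brass pipe wall = ln(64.5/60)/(2π×115×1) = 1.001×10^-4 K/W
R_polyurethane foam = ln(104.5/64.5)/(2π×0.0247×1) = 3.109 K/W
R_total = 3.113 K/W
Q = ΔT/R_total = 59/3.113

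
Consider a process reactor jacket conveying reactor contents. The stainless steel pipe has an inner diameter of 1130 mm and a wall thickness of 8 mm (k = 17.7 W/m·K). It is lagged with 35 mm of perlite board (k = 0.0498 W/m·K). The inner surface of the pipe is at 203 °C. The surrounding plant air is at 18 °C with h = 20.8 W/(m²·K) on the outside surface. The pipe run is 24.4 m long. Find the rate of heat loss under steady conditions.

Q ≈ 22300 W

Radial resistances (cylindrical: R_cond = ln(r_o/r_i)/(2πkL), R_conv = 1/(h·2πrL)):
R_stainless steel pipe wall = ln(573/565)/(2π×17.7×24.4) = 5.181×10^-6 K/W
R_perlite board = ln(608/573)/(2π×0.0498×24.4) = 0.007766 K/W
R_outer film = 1/(h_o·2πr_oL) = 1/(20.8×2π×0.608×24.4) = 5.158×10^-4 K/W
R_total = 0.008287 K/W
Q = ΔT/R_total = 185/0.008287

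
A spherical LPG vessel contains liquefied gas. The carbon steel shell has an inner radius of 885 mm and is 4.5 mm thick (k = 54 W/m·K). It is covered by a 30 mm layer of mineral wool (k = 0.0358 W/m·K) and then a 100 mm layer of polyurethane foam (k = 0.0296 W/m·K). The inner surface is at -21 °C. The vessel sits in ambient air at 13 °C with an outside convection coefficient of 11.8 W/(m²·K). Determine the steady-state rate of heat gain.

Q ≈ 90.7 W

Spherical conduction: R = (1/r_in − 1/r_out)/(4πk) per layer; series-sum.
R_carbon steel shell = (1/0.885 − 1/0.8895)/(4π×54) = 8.424×10^-6 K/W
R_mineral wool = (1/0.8895 − 1/0.9195)/(4π×0.0358) = 0.08153 K/W
R_polyurethane foam = (1/0.9195 − 1/1.0195)/(4π×0.0296) = 0.2868 K/W
R_outer film = 1/(h·4πr_o²) = 1/(11.8×4π×1.0195²) = 0.006488 K/W
R_total = 0.3748 K/W
Q = ΔT/R_total = 34/0.3748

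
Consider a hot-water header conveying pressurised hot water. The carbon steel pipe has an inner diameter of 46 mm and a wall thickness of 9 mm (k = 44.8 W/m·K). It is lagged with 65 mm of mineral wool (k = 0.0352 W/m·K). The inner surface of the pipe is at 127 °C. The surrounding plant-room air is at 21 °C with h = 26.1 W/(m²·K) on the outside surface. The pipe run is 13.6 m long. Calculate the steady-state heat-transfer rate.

Q ≈ 284 W

Per-layer cylindrical resistances, series-summed:
R_carbon steel pipe wall = ln(32/23)/(2π×44.8×13.6) = 8.627×10^-5 K/W
R_mineral wool = ln(97/32)/(2π×0.0352×13.6) = 0.3687 K/W
R_outer film = 1/(h_o·2πr_oL) = 1/(26.1×2π×0.097×13.6) = 0.004622 K/W
R_total = 0.3734 K/W
Q = ΔT/R_total = 106/0.3734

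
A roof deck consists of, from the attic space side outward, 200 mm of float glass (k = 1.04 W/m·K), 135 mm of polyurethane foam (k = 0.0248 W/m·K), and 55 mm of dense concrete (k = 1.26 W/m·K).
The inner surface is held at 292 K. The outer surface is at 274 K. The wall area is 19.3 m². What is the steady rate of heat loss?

Using the resistance-network approach (series):
R_float glass = L/(kA) = 0.2/(1.04×19.3) = 0.009964 K/W
R_polyurethane foam = L/(kA) = 0.135/(0.0248×19.3) = 0.282 K/W
R_dense concrete = L/(kA) = 0.055/(1.26×19.3) = 0.002262 K/W
R_total = 0.2943 K/W
Q = ΔT / R_total = 18 / 0.2943

Q ≈ 61.2 W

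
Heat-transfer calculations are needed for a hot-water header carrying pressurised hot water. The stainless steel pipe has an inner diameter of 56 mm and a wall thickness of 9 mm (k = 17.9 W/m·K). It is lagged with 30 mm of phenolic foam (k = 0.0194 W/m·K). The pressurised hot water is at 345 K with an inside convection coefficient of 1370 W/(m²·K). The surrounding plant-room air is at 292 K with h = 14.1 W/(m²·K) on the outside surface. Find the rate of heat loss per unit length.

Cylindrical conduction, so R = ln(r₂/r₁)/(2πkL) per layer, in series:
R_inner film = 1/(h_i·2πr₁L) = 1/(1370×2π×0.028×1) = 0.004149 K/W
R_stainless steel pipe wall = ln(37/28)/(2π×17.9×1) = 0.002478 K/W
R_phenolic foam = ln(67/37)/(2π×0.0194×1) = 4.871 K/W
R_outer film = 1/(h_o·2πr_oL) = 1/(14.1×2π×0.067×1) = 0.1685 K/W
R_total = 5.046 K/W
Q = ΔT/R_total = 53/5.046

q′ ≈ 10.5 W/m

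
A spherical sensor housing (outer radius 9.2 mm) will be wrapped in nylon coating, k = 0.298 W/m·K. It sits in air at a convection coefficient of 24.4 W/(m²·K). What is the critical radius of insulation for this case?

For a sphere r_cr = 2k/h = 2×0.298/24.4
r_cr = 24.4 mm; since the bare radius (9.2 mm) is below r_cr, adding a thin layer of insulation will *increase* heat loss.

r_cr ≈ 24.4 mm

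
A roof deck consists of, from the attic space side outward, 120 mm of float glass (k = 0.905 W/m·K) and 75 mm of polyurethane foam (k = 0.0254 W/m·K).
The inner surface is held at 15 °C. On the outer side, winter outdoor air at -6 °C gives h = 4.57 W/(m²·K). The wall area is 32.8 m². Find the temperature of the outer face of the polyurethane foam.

T ≈ -4.61 °C

Series thermal resistances:
R_float glass = L/(kA) = 0.12/(0.905×32.8) = 0.004043 K/W
R_polyurethane foam = L/(kA) = 0.075/(0.0254×32.8) = 0.09002 K/W
R_outer film = 1/(h_o·A) = 1/(4.57×32.8) = 0.006671 K/W
R_total = 0.1007 K/W;  Q = ΔT/R_total = 21/0.1007 = 208.5 W
T_interface = T_inner − Q·ΣR(inner→interface) = 15 − 208×0.09407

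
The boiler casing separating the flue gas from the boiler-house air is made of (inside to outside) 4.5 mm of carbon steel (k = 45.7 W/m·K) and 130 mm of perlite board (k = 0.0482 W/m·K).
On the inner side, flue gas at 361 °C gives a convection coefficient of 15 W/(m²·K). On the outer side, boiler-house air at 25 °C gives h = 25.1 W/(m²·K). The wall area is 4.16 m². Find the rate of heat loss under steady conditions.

Q ≈ 499 W

Series thermal resistances:
R_inner film = 1/(h_i·A) = 1/(15×4.16) = 0.01603 K/W
R_carbon steel = L/(kA) = 0.0045/(45.7×4.16) = 2.367×10^-5 K/W
R_perlite board = L/(kA) = 0.13/(0.0482×4.16) = 0.6483 K/W
R_outer film = 1/(h_o·A) = 1/(25.1×4.16) = 0.009577 K/W
R_total = 0.674 K/W
Q = ΔT / R_total = 336 / 0.674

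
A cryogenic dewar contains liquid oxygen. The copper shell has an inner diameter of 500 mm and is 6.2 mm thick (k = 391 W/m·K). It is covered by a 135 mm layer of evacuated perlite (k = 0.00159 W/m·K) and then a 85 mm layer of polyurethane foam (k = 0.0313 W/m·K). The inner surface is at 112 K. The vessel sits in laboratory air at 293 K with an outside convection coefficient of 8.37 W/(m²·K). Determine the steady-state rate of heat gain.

Radial (spherical) resistances in series:
R_copper shell = (1/0.25 − 1/0.2562)/(4π×391) = 1.97×10^-5 K/W
R_evacuated perlite = (1/0.2562 − 1/0.3912)/(4π×0.00159) = 67.41 K/W
R_polyurethane foam = (1/0.3912 − 1/0.4762)/(4π×0.0313) = 1.16 K/W
R_outer film = 1/(h·4πr_o²) = 1/(8.37×4π×0.4762²) = 0.04193 K/W
R_total = 68.62 K/W
Q = ΔT/R_total = 181/68.62

Q ≈ 2.64 W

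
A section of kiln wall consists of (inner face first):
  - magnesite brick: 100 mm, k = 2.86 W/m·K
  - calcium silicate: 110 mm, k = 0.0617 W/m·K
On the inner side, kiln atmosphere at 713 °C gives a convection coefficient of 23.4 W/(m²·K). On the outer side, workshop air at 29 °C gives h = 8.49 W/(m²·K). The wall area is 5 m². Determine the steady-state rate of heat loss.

Using the resistance-network approach (series):
R_inner film = 1/(h_i·A) = 1/(23.4×5) = 0.008547 K/W
R_magnesite brick = L/(kA) = 0.1/(2.86×5) = 0.006993 K/W
R_calcium silicate = L/(kA) = 0.11/(0.0617×5) = 0.3566 K/W
R_outer film = 1/(h_o·A) = 1/(8.49×5) = 0.02356 K/W
R_total = 0.3957 K/W
Q = ΔT / R_total = 684 / 0.3957

Q ≈ 1730 W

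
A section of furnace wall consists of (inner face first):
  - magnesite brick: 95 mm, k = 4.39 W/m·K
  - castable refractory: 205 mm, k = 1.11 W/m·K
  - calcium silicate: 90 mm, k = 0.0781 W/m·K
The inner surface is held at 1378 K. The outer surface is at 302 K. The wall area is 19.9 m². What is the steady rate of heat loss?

Q ≈ 15800 W

Thermal resistances in series:
R_magnesite brick = L/(kA) = 0.095/(4.39×19.9) = 0.001087 K/W
R_castable refractory = L/(kA) = 0.205/(1.11×19.9) = 0.009281 K/W
R_calcium silicate = L/(kA) = 0.09/(0.0781×19.9) = 0.05791 K/W
R_total = 0.06828 K/W
Q = ΔT / R_total = 1076 / 0.06828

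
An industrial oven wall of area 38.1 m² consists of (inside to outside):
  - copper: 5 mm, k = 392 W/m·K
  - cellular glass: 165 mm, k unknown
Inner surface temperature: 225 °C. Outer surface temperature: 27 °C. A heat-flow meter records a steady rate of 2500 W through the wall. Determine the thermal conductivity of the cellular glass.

k ≈ 0.0547 W/(m·K)

Model the wall as resistances in series:
R_copper = L/(kA) = 0.005/(392×38.1) = 3.348×10^-7 K/W
Sum of known resistances R_other = 3.348×10^-7 K/W
Total R = ΔT/Q = 198/2500 = 0.0792 K/W
R_cellular glass = R_total − R_other = 0.0792 K/W
k = L/(R·A) = 0.165/(0.0792×38.1)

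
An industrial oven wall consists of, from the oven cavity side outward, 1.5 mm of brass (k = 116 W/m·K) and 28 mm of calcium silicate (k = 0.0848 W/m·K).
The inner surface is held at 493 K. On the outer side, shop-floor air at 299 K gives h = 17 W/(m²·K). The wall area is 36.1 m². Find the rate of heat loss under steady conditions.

Q ≈ 18000 W

Series thermal resistances:
R_brass = L/(kA) = 0.0015/(116×36.1) = 3.582×10^-7 K/W
R_calcium silicate = L/(kA) = 0.028/(0.0848×36.1) = 0.009147 K/W
R_outer film = 1/(h_o·A) = 1/(17×36.1) = 0.001629 K/W
R_total = 0.01078 K/W
Q = ΔT / R_total = 194 / 0.01078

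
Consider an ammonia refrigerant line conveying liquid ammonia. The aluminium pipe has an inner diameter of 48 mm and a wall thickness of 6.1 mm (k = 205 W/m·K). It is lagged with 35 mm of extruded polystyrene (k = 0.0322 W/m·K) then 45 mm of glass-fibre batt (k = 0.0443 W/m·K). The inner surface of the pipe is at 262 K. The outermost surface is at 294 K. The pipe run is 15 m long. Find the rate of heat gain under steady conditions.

Cylindrical conduction, so R = ln(r₂/r₁)/(2πkL) per layer, in series:
R_aluminium pipe wall = ln(30.1/24)/(2π×205×15) = 1.172×10^-5 K/W
R_extruded polystyrene = ln(65.1/30.1)/(2π×0.0322×15) = 0.2542 K/W
R_glass-fibre batt = ln(110.1/65.1)/(2π×0.0443×15) = 0.1259 K/W
R_total = 0.3801 K/W
Q = ΔT/R_total = 32/0.3801

Q ≈ 84.2 W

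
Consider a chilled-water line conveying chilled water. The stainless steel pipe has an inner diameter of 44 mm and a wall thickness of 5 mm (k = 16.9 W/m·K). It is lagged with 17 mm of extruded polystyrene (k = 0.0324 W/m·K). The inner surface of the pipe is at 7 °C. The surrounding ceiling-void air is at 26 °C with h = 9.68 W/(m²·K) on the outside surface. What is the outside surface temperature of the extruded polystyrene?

Radial resistances (cylindrical: R_cond = ln(r_o/r_i)/(2πkL), R_conv = 1/(h·2πrL)):
R_stainless steel pipe wall = ln(27/22)/(2π×16.9×1) = 0.001929 K/W
R_extruded polystyrene = ln(44/27)/(2π×0.0324×1) = 2.399 K/W
R_outer film = 1/(h_o·2πr_oL) = 1/(9.68×2π×0.044×1) = 0.3737 K/W
R_total = 2.774 K/W
Q = ΔT/R_total = 19/2.774
Q = 6.85 W/m
T_interface = T_inner + Q·ΣR(inner→interface) = 7 + 6.85×2.401

T ≈ 23.4 °C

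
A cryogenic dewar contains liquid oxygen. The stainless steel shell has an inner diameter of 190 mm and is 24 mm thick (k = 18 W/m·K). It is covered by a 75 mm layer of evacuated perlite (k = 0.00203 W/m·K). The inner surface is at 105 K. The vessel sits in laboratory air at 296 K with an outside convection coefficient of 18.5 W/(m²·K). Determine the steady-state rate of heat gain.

Q ≈ 1.5 W

For a spherical shell R = (1/r₁ − 1/r₂)/(4πk); film R = 1/(h·4πr²). In series:
R_stainless steel shell = (1/0.095 − 1/0.119)/(4π×18) = 0.009386 K/W
R_evacuated perlite = (1/0.119 − 1/0.194)/(4π×0.00203) = 127.4 K/W
R_outer film = 1/(h·4πr_o²) = 1/(18.5×4π×0.194²) = 0.1143 K/W
R_total = 127.5 K/W
Q = ΔT/R_total = 191/127.5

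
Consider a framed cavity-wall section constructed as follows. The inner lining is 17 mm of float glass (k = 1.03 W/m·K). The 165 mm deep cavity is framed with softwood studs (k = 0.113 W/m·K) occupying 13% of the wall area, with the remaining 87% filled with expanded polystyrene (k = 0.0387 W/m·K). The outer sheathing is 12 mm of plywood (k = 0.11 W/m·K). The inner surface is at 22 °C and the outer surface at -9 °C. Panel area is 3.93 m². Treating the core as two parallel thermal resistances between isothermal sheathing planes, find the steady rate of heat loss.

Q ≈ 34.4 W

Sheathing layers in series; stud and cavity paths in parallel between them.
R_inner = 0.017/(1.03×3.93) = 0.0042 K/W
R_stud  = 0.165/(0.113×0.13×3.93) = 2.858 K/W
R_cav   = 0.165/(0.0387×0.87×3.93) = 1.247 K/W
1/R_core = 1/R_stud + 1/R_cav → R_core = 0.8682 K/W
R_outer = 0.012/(0.11×3.93) = 0.02776 K/W
R_total = 0.9001 K/W
Q = ΔT/R_total = 31/0.9001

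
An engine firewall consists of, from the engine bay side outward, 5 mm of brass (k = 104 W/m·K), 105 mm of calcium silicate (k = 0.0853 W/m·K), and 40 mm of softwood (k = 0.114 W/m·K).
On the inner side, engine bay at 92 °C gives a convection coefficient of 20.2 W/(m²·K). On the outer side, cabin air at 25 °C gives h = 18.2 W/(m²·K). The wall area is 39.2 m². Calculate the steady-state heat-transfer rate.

Q ≈ 1560 W

Thermal resistances in series:
R_inner film = 1/(h_i·A) = 1/(20.2×39.2) = 0.001263 K/W
R_brass = L/(kA) = 0.005/(104×39.2) = 1.226×10^-6 K/W
R_calcium silicate = L/(kA) = 0.105/(0.0853×39.2) = 0.0314 K/W
R_softwood = L/(kA) = 0.04/(0.114×39.2) = 0.008951 K/W
R_outer film = 1/(h_o·A) = 1/(18.2×39.2) = 0.001402 K/W
R_total = 0.04302 K/W
Q = ΔT / R_total = 67 / 0.04302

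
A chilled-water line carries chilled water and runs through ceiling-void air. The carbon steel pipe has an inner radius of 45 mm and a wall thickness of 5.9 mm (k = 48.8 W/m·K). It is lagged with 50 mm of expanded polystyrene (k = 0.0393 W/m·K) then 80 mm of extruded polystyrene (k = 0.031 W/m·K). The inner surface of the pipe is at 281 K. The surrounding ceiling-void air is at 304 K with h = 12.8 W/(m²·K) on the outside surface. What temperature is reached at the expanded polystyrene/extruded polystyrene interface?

Per-layer cylindrical resistances, series-summed:
R_carbon steel pipe wall = ln(50.9/45)/(2π×48.8×1) = 4.018×10^-4 K/W
R_expanded polystyrene = ln(100.9/50.9)/(2π×0.0393×1) = 2.771 K/W
R_extruded polystyrene = ln(180.9/100.9)/(2π×0.031×1) = 2.997 K/W
R_outer film = 1/(h_o·2πr_oL) = 1/(12.8×2π×0.1809×1) = 0.06873 K/W
R_total = 5.838 K/W
Q = ΔT/R_total = 23/5.838
Q = 3.94 W/m
T_interface = T_inner + Q·ΣR(inner→interface) = 281 + 3.94×2.772

T ≈ 292 K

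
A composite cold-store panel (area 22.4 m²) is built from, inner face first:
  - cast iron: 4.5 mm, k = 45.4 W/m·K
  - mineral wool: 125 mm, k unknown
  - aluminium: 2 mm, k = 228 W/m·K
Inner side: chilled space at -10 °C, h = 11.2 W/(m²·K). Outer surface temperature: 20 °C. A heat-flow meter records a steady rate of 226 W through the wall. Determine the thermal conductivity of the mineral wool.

k ≈ 0.0433 W/(m·K)

Model the wall as resistances in series:
R_inner film = 1/(h_i·A) = 1/(11.2×22.4) = 0.003986 K/W
R_cast iron = L/(kA) = 0.0045/(45.4×22.4) = 4.425×10^-6 K/W
R_aluminium = L/(kA) = 0.002/(228×22.4) = 3.916×10^-7 K/W
Sum of known resistances R_other = 0.003991 K/W
Total R = ΔT/Q = 30/226 = 0.1327 K/W
R_mineral wool = R_total − R_other = 0.1288 K/W
k = L/(R·A) = 0.125/(0.1288×22.4)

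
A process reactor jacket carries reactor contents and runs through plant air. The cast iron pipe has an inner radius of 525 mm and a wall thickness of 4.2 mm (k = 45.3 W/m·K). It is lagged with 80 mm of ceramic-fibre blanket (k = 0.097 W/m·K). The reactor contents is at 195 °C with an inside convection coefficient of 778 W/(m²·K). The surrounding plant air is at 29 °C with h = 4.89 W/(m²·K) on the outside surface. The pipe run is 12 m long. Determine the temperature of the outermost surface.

Cylindrical conduction, so R = ln(r₂/r₁)/(2πkL) per layer, in series:
R_inner film = 1/(h_i·2πr₁L) = 1/(778×2π×0.525×12) = 3.247×10^-5 K/W
R_cast iron pipe wall = ln(529.2/525)/(2π×45.3×12) = 2.333×10^-6 K/W
R_ceramic-fibre blanket = ln(609.2/529.2)/(2π×0.097×12) = 0.01925 K/W
R_outer film = 1/(h_o·2πr_oL) = 1/(4.89×2π×0.6092×12) = 0.004452 K/W
R_total = 0.02374 K/W
Q = ΔT/R_total = 166/0.02374
Q = 6990 W
T_interface = T_inner − Q·ΣR(inner→interface) = 195 − 6990×0.01928

T ≈ 60.1 °C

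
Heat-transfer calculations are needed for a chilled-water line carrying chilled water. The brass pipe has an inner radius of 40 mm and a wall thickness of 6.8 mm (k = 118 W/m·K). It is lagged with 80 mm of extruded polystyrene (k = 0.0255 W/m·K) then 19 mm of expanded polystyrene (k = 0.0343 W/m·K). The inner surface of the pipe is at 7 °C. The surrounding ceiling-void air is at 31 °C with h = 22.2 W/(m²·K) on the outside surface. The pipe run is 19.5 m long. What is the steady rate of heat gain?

Per-layer cylindrical resistances, series-summed:
R_brass pipe wall = ln(46.8/40)/(2π×118×19.5) = 1.086×10^-5 K/W
R_extruded polystyrene = ln(126.8/46.8)/(2π×0.0255×19.5) = 0.319 K/W
R_expanded polystyrene = ln(145.8/126.8)/(2π×0.0343×19.5) = 0.03322 K/W
R_outer film = 1/(h_o·2πr_oL) = 1/(22.2×2π×0.1458×19.5) = 0.002522 K/W
R_total = 0.3548 K/W
Q = ΔT/R_total = 24/0.3548

Q ≈ 67.6 W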